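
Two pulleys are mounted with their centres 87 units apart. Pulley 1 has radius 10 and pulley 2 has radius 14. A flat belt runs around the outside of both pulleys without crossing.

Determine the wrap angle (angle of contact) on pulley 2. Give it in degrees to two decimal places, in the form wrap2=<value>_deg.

open belt: β = asin((r2−r1)/C) = asin(4/87) = 2.6352°
wrap1 = π − 2β = 174.7296°
wrap2 = π + 2β = 185.2704°

wrap2=185.27_deg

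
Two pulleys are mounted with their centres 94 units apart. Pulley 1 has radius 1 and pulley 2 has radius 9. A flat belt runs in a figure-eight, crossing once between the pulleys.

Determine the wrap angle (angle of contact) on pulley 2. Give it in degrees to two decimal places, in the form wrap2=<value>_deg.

crossed belt: β = asin((r1+r2)/C) = asin(10/94) = 6.1069°
wrap1 = wrap2 = π + 2β = 192.2137°

wrap2=192.21_deg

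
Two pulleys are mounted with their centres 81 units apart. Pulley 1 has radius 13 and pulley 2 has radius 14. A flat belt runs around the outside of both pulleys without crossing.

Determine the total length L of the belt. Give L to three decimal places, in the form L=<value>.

L=246.835

open belt: β = asin((r2−r1)/C) = asin(1/81) = 0.7074°
wrap1 = π − 2β = 178.5853°
wrap2 = π + 2β = 181.4147°
tangent length = C·cosβ = 80.9938
L = r1·wrap1 + r2·wrap2 + 2·C·cosβ = 13·3.1169 + 14·3.1663 + 2·80.9938 = 246.8353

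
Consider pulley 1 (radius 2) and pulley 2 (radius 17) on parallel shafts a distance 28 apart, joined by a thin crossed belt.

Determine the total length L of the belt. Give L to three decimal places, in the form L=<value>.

L=129.165

crossed belt: β = asin((r1+r2)/C) = asin(19/28) = 42.7321°
wrap1 = wrap2 = π + 2β = 265.4642°
tangent length = C·cosβ = 20.5670
L = (r1+r2)·wrap + 2·C·cosβ = 19·4.6332 + 2·20.5670 = 129.1652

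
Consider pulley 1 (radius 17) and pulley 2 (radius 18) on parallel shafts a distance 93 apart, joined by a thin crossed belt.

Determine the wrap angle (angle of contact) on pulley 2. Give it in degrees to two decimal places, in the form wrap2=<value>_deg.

wrap2=224.21_deg

crossed belt: β = asin((r1+r2)/C) = asin(35/93) = 22.1074°
wrap1 = wrap2 = π + 2β = 224.2148°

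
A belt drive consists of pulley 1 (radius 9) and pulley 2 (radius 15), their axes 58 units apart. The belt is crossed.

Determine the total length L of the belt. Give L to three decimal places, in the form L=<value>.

crossed belt: β = asin((r1+r2)/C) = asin(24/58) = 24.4433°
wrap1 = wrap2 = π + 2β = 228.8867°
tangent length = C·cosβ = 52.8015
L = (r1+r2)·wrap + 2·C·cosβ = 24·3.9948 + 2·52.8015 = 201.4789

L=201.479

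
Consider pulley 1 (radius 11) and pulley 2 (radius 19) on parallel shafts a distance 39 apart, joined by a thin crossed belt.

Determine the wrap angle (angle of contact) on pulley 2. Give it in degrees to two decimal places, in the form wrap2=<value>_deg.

crossed belt: β = asin((r1+r2)/C) = asin(30/39) = 50.2849°
wrap1 = wrap2 = π + 2β = 280.5697°

wrap2=280.57_deg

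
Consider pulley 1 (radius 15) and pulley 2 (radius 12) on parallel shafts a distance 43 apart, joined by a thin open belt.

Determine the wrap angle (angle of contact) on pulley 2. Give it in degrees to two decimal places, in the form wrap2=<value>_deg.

open belt: β = asin((r2−r1)/C) = asin(-3/43) = -4.0006°
wrap1 = π − 2β = 188.0013°
wrap2 = π + 2β = 171.9987°

wrap2=172.00_deg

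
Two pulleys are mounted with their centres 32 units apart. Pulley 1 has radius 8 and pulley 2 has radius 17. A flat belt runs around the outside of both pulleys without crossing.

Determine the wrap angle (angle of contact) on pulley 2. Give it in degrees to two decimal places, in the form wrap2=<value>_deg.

open belt: β = asin((r2−r1)/C) = asin(9/32) = 16.3348°
wrap1 = π − 2β = 147.3304°
wrap2 = π + 2β = 212.6696°

wrap2=212.67_deg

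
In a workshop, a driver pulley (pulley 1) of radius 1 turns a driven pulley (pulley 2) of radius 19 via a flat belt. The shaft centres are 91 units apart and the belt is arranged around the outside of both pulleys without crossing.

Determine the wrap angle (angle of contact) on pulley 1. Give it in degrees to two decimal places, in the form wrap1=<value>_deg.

wrap1=157.18_deg

open belt: β = asin((r2−r1)/C) = asin(18/91) = 11.4085°
wrap1 = π − 2β = 157.1831°
wrap2 = π + 2β = 202.8169°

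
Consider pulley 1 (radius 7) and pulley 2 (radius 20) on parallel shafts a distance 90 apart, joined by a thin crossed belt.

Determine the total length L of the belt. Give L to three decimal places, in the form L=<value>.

L=272.985

crossed belt: β = asin((r1+r2)/C) = asin(27/90) = 17.4576°
wrap1 = wrap2 = π + 2β = 214.9152°
tangent length = C·cosβ = 85.8545
L = (r1+r2)·wrap + 2·C·cosβ = 27·3.7510 + 2·85.8545 = 272.9855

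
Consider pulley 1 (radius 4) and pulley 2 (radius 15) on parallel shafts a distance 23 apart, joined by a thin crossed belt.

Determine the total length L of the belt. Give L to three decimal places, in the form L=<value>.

L=122.554

crossed belt: β = asin((r1+r2)/C) = asin(19/23) = 55.6988°
wrap1 = wrap2 = π + 2β = 291.3977°
tangent length = C·cosβ = 12.9615
L = (r1+r2)·wrap + 2·C·cosβ = 19·5.0858 + 2·12.9615 = 122.5541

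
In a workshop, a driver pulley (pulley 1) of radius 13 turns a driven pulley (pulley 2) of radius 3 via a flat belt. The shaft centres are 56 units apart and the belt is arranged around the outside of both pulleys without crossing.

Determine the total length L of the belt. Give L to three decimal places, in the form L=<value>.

L=164.056

open belt: β = asin((r2−r1)/C) = asin(-10/56) = -10.2866°
wrap1 = π − 2β = 200.5731°
wrap2 = π + 2β = 159.4269°
tangent length = C·cosβ = 55.0999
L = r1·wrap1 + r2·wrap2 + 2·C·cosβ = 13·3.5007 + 3·2.7825 + 2·55.0999 = 164.0560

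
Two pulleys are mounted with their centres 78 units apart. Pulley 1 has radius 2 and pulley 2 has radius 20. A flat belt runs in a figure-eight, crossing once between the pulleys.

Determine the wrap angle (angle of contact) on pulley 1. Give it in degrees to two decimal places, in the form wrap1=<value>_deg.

crossed belt: β = asin((r1+r2)/C) = asin(22/78) = 16.3827°
wrap1 = wrap2 = π + 2β = 212.7653°

wrap1=212.77_deg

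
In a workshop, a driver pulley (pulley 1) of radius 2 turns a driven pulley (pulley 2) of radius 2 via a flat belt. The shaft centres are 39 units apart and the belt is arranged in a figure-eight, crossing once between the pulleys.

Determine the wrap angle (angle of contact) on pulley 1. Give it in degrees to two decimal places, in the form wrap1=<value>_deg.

wrap1=191.77_deg

crossed belt: β = asin((r1+r2)/C) = asin(4/39) = 5.8868°
wrap1 = wrap2 = π + 2β = 191.7737°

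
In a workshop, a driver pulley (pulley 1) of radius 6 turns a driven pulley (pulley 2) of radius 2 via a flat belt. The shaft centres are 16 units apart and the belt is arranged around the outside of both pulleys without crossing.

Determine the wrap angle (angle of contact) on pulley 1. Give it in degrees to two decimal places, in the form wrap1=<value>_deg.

wrap1=208.96_deg

open belt: β = asin((r2−r1)/C) = asin(-4/16) = -14.4775°
wrap1 = π − 2β = 208.9550°
wrap2 = π + 2β = 151.0450°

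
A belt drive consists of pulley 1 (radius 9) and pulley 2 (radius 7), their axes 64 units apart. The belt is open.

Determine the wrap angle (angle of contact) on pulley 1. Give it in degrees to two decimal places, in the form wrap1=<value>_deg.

open belt: β = asin((r2−r1)/C) = asin(-2/64) = -1.7908°
wrap1 = π − 2β = 183.5816°
wrap2 = π + 2β = 176.4184°

wrap1=183.58_deg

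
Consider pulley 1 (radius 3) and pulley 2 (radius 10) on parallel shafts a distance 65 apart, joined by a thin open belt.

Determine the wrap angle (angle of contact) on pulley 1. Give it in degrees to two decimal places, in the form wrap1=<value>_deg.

wrap1=167.64_deg

open belt: β = asin((r2−r1)/C) = asin(7/65) = 6.1823°
wrap1 = π − 2β = 167.6354°
wrap2 = π + 2β = 192.3646°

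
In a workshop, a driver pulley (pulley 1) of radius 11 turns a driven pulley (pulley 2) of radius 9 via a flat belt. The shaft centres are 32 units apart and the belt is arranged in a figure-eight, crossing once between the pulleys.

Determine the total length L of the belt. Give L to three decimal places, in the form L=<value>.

crossed belt: β = asin((r1+r2)/C) = asin(20/32) = 38.6822°
wrap1 = wrap2 = π + 2β = 257.3644°
tangent length = C·cosβ = 24.9800
L = (r1+r2)·wrap + 2·C·cosβ = 20·4.4919 + 2·24.9800 = 139.7971

L=139.797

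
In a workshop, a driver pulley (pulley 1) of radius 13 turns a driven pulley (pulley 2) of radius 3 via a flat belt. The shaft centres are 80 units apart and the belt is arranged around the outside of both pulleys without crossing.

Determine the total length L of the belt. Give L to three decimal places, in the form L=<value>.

open belt: β = asin((r2−r1)/C) = asin(-10/80) = -7.1808°
wrap1 = π − 2β = 194.3615°
wrap2 = π + 2β = 165.6385°
tangent length = C·cosβ = 79.3725
L = r1·wrap1 + r2·wrap2 + 2·C·cosβ = 13·3.3922 + 3·2.8909 + 2·79.3725 = 211.5171

L=211.517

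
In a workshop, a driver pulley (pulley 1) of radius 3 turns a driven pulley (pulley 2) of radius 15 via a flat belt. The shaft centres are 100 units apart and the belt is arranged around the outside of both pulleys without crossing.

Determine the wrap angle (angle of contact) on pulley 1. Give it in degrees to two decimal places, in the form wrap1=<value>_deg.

wrap1=166.22_deg

open belt: β = asin((r2−r1)/C) = asin(12/100) = 6.8921°
wrap1 = π − 2β = 166.2158°
wrap2 = π + 2β = 193.7842°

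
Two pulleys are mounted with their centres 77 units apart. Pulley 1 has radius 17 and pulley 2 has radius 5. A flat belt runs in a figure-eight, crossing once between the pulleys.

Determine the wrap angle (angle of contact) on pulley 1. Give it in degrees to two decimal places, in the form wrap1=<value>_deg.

wrap1=213.20_deg

crossed belt: β = asin((r1+r2)/C) = asin(22/77) = 16.6015°
wrap1 = wrap2 = π + 2β = 213.2031°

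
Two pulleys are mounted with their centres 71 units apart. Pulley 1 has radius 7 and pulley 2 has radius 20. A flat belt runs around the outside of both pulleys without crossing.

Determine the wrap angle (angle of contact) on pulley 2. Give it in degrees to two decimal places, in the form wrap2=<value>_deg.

open belt: β = asin((r2−r1)/C) = asin(13/71) = 10.5503°
wrap1 = π − 2β = 158.8994°
wrap2 = π + 2β = 201.1006°

wrap2=201.10_deg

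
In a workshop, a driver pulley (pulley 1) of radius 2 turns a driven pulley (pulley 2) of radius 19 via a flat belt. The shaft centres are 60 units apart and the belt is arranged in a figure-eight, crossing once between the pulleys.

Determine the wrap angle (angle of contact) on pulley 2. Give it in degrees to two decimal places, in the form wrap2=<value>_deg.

wrap2=220.97_deg

crossed belt: β = asin((r1+r2)/C) = asin(21/60) = 20.4873°
wrap1 = wrap2 = π + 2β = 220.9746°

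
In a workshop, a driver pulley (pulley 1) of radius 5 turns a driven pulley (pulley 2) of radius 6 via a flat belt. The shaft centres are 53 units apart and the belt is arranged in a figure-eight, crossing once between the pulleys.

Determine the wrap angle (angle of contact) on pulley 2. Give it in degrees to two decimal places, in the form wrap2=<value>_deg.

wrap2=203.96_deg

crossed belt: β = asin((r1+r2)/C) = asin(11/53) = 11.9786°
wrap1 = wrap2 = π + 2β = 203.9573°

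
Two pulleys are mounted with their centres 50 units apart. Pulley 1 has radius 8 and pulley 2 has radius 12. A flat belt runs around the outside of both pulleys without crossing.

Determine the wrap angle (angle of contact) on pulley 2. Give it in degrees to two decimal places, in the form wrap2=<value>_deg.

wrap2=189.18_deg

open belt: β = asin((r2−r1)/C) = asin(4/50) = 4.5886°
wrap1 = π − 2β = 170.8229°
wrap2 = π + 2β = 189.1771°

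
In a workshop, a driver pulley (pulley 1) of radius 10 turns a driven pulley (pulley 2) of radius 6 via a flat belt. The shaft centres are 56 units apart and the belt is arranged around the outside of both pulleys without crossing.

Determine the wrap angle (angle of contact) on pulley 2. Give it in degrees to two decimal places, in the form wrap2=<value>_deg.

open belt: β = asin((r2−r1)/C) = asin(-4/56) = -4.0960°
wrap1 = π − 2β = 188.1921°
wrap2 = π + 2β = 171.8079°

wrap2=171.81_deg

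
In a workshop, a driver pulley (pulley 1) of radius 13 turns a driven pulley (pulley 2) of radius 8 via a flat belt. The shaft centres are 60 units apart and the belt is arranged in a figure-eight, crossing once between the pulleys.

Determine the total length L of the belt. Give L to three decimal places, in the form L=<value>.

crossed belt: β = asin((r1+r2)/C) = asin(21/60) = 20.4873°
wrap1 = wrap2 = π + 2β = 220.9746°
tangent length = C·cosβ = 56.2050
L = (r1+r2)·wrap + 2·C·cosβ = 21·3.8567 + 2·56.2050 = 193.4014

L=193.401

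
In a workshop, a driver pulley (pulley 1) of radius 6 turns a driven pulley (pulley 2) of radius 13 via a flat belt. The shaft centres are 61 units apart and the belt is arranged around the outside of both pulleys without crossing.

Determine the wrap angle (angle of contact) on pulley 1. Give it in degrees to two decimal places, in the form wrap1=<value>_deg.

open belt: β = asin((r2−r1)/C) = asin(7/61) = 6.5894°
wrap1 = π − 2β = 166.8211°
wrap2 = π + 2β = 193.1789°

wrap1=166.82_deg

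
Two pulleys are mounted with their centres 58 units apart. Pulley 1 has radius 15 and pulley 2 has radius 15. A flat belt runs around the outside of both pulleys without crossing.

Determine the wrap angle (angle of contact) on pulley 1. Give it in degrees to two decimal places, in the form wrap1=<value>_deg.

wrap1=180.00_deg

open belt: β = asin((r2−r1)/C) = asin(0/58) = 0.0000°
wrap1 = π − 2β = 180.0000°
wrap2 = π + 2β = 180.0000°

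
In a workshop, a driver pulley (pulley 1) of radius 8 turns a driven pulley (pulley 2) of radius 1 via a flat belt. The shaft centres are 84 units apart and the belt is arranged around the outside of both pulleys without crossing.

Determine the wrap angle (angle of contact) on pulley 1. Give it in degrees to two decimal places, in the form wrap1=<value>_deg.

wrap1=189.56_deg

open belt: β = asin((r2−r1)/C) = asin(-7/84) = -4.7802°
wrap1 = π − 2β = 189.5604°
wrap2 = π + 2β = 170.4396°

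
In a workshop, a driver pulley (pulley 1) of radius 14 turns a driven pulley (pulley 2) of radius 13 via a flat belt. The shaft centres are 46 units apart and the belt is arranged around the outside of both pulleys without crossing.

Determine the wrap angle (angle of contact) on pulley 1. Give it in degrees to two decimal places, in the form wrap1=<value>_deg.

open belt: β = asin((r2−r1)/C) = asin(-1/46) = -1.2457°
wrap1 = π − 2β = 182.4913°
wrap2 = π + 2β = 177.5087°

wrap1=182.49_deg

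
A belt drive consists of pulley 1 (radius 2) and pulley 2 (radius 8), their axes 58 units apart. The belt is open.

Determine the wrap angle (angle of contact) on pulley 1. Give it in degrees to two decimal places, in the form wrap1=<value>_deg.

open belt: β = asin((r2−r1)/C) = asin(6/58) = 5.9378°
wrap1 = π − 2β = 168.1245°
wrap2 = π + 2β = 191.8755°

wrap1=168.12_deg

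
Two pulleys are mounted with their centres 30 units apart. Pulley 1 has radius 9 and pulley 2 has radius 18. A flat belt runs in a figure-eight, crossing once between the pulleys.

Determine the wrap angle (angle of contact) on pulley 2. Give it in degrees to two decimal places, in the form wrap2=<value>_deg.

wrap2=308.32_deg

crossed belt: β = asin((r1+r2)/C) = asin(27/30) = 64.1581°
wrap1 = wrap2 = π + 2β = 308.3161°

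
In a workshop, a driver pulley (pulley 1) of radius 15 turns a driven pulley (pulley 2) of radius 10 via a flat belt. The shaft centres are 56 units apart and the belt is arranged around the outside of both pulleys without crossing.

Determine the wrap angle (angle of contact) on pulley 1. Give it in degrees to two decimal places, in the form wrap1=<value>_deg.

wrap1=190.25_deg

open belt: β = asin((r2−r1)/C) = asin(-5/56) = -5.1225°
wrap1 = π − 2β = 190.2450°
wrap2 = π + 2β = 169.7550°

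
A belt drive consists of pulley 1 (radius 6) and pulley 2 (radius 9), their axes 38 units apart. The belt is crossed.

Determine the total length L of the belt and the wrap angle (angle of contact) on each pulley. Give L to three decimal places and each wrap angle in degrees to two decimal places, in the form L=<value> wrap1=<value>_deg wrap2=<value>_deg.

L=129.126 wrap1=226.50_deg wrap2=226.50_deg

crossed belt: β = asin((r1+r2)/C) = asin(15/38) = 23.2496°
wrap1 = wrap2 = π + 2β = 226.4991°
tangent length = C·cosβ = 34.9142
L = (r1+r2)·wrap + 2·C·cosβ = 15·3.9532 + 2·34.9142 = 129.1257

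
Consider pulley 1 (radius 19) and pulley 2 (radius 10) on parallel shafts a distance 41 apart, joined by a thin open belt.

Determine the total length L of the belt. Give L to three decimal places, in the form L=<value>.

open belt: β = asin((r2−r1)/C) = asin(-9/41) = -12.6804°
wrap1 = π − 2β = 205.3608°
wrap2 = π + 2β = 154.6392°
tangent length = C·cosβ = 40.0000
L = r1·wrap1 + r2·wrap2 + 2·C·cosβ = 19·3.5842 + 10·2.6990 + 2·40.0000 = 175.0898

L=175.090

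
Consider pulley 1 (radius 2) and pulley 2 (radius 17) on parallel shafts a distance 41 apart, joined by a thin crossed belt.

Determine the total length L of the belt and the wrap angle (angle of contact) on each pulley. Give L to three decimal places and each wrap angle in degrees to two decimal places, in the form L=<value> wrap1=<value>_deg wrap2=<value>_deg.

L=150.664 wrap1=235.22_deg wrap2=235.22_deg

crossed belt: β = asin((r1+r2)/C) = asin(19/41) = 27.6077°
wrap1 = wrap2 = π + 2β = 235.2153°
tangent length = C·cosβ = 36.3318
L = (r1+r2)·wrap + 2·C·cosβ = 19·4.1053 + 2·36.3318 = 150.6640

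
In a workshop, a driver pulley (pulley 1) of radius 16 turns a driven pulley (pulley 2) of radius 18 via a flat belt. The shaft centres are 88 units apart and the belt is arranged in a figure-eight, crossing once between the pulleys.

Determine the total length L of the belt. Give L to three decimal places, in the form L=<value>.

crossed belt: β = asin((r1+r2)/C) = asin(34/88) = 22.7284°
wrap1 = wrap2 = π + 2β = 225.4568°
tangent length = C·cosβ = 81.1665
L = (r1+r2)·wrap + 2·C·cosβ = 34·3.9350 + 2·81.1665 = 296.1218

L=296.122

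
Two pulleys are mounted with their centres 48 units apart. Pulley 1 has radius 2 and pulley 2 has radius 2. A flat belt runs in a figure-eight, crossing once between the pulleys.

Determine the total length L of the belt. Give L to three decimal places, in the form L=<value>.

crossed belt: β = asin((r1+r2)/C) = asin(4/48) = 4.7802°
wrap1 = wrap2 = π + 2β = 189.5604°
tangent length = C·cosβ = 47.8330
L = (r1+r2)·wrap + 2·C·cosβ = 4·3.3085 + 2·47.8330 = 108.8999

L=108.900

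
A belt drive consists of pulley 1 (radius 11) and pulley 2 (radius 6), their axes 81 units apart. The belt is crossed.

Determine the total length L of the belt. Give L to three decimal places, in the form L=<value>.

L=218.988

crossed belt: β = asin((r1+r2)/C) = asin(17/81) = 12.1151°
wrap1 = wrap2 = π + 2β = 204.2302°
tangent length = C·cosβ = 79.1960
L = (r1+r2)·wrap + 2·C·cosβ = 17·3.5645 + 2·79.1960 = 218.9882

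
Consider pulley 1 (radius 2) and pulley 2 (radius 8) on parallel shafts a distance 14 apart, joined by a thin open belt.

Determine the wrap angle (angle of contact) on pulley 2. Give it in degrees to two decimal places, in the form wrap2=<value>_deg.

open belt: β = asin((r2−r1)/C) = asin(6/14) = 25.3769°
wrap1 = π − 2β = 129.2461°
wrap2 = π + 2β = 230.7539°

wrap2=230.75_deg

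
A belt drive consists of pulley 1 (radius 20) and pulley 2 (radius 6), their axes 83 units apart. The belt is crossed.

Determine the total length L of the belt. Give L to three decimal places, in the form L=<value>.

L=255.895

crossed belt: β = asin((r1+r2)/C) = asin(26/83) = 18.2554°
wrap1 = wrap2 = π + 2β = 216.5108°
tangent length = C·cosβ = 78.8226
L = (r1+r2)·wrap + 2·C·cosβ = 26·3.7788 + 2·78.8226 = 255.8946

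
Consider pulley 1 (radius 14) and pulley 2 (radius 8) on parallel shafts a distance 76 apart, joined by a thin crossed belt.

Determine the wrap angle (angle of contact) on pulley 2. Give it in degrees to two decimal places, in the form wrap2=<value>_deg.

wrap2=213.65_deg

crossed belt: β = asin((r1+r2)/C) = asin(22/76) = 16.8264°
wrap1 = wrap2 = π + 2β = 213.6529°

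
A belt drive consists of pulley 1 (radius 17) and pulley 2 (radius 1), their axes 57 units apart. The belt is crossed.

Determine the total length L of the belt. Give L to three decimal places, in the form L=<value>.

crossed belt: β = asin((r1+r2)/C) = asin(18/57) = 18.4085°
wrap1 = wrap2 = π + 2β = 216.8170°
tangent length = C·cosβ = 54.0833
L = (r1+r2)·wrap + 2·C·cosβ = 18·3.7842 + 2·54.0833 = 176.2816

L=176.282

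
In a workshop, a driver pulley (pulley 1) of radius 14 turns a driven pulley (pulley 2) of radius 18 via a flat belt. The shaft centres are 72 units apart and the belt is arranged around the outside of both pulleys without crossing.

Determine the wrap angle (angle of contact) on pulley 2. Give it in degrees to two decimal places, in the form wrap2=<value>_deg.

open belt: β = asin((r2−r1)/C) = asin(4/72) = 3.1847°
wrap1 = π − 2β = 173.6305°
wrap2 = π + 2β = 186.3695°

wrap2=186.37_deg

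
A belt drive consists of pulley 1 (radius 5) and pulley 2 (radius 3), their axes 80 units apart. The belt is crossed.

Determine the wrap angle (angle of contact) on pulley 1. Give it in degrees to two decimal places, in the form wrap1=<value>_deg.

wrap1=191.48_deg

crossed belt: β = asin((r1+r2)/C) = asin(8/80) = 5.7392°
wrap1 = wrap2 = π + 2β = 191.4783°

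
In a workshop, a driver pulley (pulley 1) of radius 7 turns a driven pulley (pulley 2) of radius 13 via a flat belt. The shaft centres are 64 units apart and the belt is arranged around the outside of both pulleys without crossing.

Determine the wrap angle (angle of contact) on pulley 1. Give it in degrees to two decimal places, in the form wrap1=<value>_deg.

open belt: β = asin((r2−r1)/C) = asin(6/64) = 5.3794°
wrap1 = π − 2β = 169.2412°
wrap2 = π + 2β = 190.7588°

wrap1=169.24_deg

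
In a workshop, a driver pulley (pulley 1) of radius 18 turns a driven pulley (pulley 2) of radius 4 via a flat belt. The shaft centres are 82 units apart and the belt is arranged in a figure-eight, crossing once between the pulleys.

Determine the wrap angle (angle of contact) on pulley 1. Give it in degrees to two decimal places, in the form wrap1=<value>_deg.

crossed belt: β = asin((r1+r2)/C) = asin(22/82) = 15.5627°
wrap1 = wrap2 = π + 2β = 211.1254°

wrap1=211.13_deg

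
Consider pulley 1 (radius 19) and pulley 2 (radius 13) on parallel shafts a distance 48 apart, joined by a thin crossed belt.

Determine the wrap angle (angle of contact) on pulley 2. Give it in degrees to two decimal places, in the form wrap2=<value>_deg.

crossed belt: β = asin((r1+r2)/C) = asin(32/48) = 41.8103°
wrap1 = wrap2 = π + 2β = 263.6206°

wrap2=263.62_deg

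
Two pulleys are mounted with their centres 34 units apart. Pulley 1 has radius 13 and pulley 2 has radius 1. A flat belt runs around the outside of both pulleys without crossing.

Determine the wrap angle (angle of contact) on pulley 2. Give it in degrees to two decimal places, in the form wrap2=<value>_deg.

open belt: β = asin((r2−r1)/C) = asin(-12/34) = -20.6673°
wrap1 = π − 2β = 221.3346°
wrap2 = π + 2β = 138.6654°

wrap2=138.67_deg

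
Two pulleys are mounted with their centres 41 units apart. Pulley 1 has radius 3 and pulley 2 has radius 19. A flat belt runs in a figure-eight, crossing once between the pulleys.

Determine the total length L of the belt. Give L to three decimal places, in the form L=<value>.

crossed belt: β = asin((r1+r2)/C) = asin(22/41) = 32.4515°
wrap1 = wrap2 = π + 2β = 244.9030°
tangent length = C·cosβ = 34.5977
L = (r1+r2)·wrap + 2·C·cosβ = 22·4.2744 + 2·34.5977 = 163.2314

L=163.231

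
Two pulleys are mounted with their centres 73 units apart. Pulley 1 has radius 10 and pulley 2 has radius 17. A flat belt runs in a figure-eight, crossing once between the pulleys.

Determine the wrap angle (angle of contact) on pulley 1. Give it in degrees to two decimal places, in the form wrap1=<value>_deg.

crossed belt: β = asin((r1+r2)/C) = asin(27/73) = 21.7072°
wrap1 = wrap2 = π + 2β = 223.4143°

wrap1=223.41_deg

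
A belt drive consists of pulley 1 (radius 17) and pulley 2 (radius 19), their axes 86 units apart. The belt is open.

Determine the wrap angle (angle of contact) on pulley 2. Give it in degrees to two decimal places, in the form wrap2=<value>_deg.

open belt: β = asin((r2−r1)/C) = asin(2/86) = 1.3326°
wrap1 = π − 2β = 177.3348°
wrap2 = π + 2β = 182.6652°

wrap2=182.67_deg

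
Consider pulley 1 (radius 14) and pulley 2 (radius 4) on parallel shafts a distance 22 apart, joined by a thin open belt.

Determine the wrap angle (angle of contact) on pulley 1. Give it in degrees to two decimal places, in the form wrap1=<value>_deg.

open belt: β = asin((r2−r1)/C) = asin(-10/22) = -27.0357°
wrap1 = π − 2β = 234.0714°
wrap2 = π + 2β = 125.9286°

wrap1=234.07_deg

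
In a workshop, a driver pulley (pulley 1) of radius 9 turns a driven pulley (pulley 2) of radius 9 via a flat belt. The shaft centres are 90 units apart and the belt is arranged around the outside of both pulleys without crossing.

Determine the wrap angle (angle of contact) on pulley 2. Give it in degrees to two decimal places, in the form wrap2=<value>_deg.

open belt: β = asin((r2−r1)/C) = asin(0/90) = 0.0000°
wrap1 = π − 2β = 180.0000°
wrap2 = π + 2β = 180.0000°

wrap2=180.00_deg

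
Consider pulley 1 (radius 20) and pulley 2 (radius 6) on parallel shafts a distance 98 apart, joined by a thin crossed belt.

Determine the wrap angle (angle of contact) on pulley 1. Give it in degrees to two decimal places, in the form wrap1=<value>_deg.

crossed belt: β = asin((r1+r2)/C) = asin(26/98) = 15.3851°
wrap1 = wrap2 = π + 2β = 210.7703°

wrap1=210.77_deg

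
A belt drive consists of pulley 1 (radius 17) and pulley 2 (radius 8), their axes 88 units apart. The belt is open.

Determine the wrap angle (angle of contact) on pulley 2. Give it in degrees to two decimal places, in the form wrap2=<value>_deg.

wrap2=168.26_deg

open belt: β = asin((r2−r1)/C) = asin(-9/88) = -5.8701°
wrap1 = π − 2β = 191.7401°
wrap2 = π + 2β = 168.2599°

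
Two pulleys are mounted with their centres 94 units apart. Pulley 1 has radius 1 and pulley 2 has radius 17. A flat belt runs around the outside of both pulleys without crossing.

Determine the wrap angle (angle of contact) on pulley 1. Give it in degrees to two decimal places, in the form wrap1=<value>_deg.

wrap1=160.40_deg

open belt: β = asin((r2−r1)/C) = asin(16/94) = 9.8002°
wrap1 = π − 2β = 160.3996°
wrap2 = π + 2β = 199.6004°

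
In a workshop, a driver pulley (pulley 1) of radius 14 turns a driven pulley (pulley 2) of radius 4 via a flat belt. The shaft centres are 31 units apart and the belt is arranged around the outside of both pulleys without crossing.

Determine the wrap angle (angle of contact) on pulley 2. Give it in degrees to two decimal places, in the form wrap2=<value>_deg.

wrap2=142.36_deg

open belt: β = asin((r2−r1)/C) = asin(-10/31) = -18.8191°
wrap1 = π − 2β = 217.6381°
wrap2 = π + 2β = 142.3619°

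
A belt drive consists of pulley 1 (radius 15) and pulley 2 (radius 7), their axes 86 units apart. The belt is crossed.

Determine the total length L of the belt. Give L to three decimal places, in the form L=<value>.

L=246.774

crossed belt: β = asin((r1+r2)/C) = asin(22/86) = 14.8218°
wrap1 = wrap2 = π + 2β = 209.6436°
tangent length = C·cosβ = 83.1384
L = (r1+r2)·wrap + 2·C·cosβ = 22·3.6590 + 2·83.1384 = 246.7743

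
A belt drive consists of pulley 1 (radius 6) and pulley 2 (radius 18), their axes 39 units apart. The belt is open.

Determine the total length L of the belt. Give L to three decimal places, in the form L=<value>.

L=157.121

open belt: β = asin((r2−r1)/C) = asin(12/39) = 17.9202°
wrap1 = π − 2β = 144.1596°
wrap2 = π + 2β = 215.8404°
tangent length = C·cosβ = 37.1080
L = r1·wrap1 + r2·wrap2 + 2·C·cosβ = 6·2.5161 + 18·3.7671 + 2·37.1080 = 157.1205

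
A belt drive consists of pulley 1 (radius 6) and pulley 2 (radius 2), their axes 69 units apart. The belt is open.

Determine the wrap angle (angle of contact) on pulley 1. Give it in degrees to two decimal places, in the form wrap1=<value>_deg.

open belt: β = asin((r2−r1)/C) = asin(-4/69) = -3.3234°
wrap1 = π − 2β = 186.6467°
wrap2 = π + 2β = 173.3533°

wrap1=186.65_deg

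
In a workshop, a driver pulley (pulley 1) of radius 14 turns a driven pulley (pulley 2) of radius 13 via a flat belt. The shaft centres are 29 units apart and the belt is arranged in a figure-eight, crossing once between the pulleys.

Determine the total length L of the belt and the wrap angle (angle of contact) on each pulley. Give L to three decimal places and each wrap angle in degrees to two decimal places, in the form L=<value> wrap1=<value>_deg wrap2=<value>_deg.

crossed belt: β = asin((r1+r2)/C) = asin(27/29) = 68.5967°
wrap1 = wrap2 = π + 2β = 317.1933°
tangent length = C·cosβ = 10.5830
L = (r1+r2)·wrap + 2·C·cosβ = 27·5.5361 + 2·10.5830 = 170.6398

L=170.640 wrap1=317.19_deg wrap2=317.19_deg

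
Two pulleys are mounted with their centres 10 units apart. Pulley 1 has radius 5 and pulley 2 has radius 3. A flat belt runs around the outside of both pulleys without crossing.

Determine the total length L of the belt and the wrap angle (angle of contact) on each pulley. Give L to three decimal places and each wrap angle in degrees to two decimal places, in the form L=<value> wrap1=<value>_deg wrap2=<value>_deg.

L=45.534 wrap1=203.07_deg wrap2=156.93_deg

open belt: β = asin((r2−r1)/C) = asin(-2/10) = -11.5370°
wrap1 = π − 2β = 203.0739°
wrap2 = π + 2β = 156.9261°
tangent length = C·cosβ = 9.7980
L = r1·wrap1 + r2·wrap2 + 2·C·cosβ = 5·3.5443 + 3·2.7389 + 2·9.7980 = 45.5341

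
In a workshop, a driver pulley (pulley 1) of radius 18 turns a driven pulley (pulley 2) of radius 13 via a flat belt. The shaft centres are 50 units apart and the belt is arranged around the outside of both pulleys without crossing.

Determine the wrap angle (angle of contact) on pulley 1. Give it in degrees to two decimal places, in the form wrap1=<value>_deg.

open belt: β = asin((r2−r1)/C) = asin(-5/50) = -5.7392°
wrap1 = π − 2β = 191.4783°
wrap2 = π + 2β = 168.5217°

wrap1=191.48_deg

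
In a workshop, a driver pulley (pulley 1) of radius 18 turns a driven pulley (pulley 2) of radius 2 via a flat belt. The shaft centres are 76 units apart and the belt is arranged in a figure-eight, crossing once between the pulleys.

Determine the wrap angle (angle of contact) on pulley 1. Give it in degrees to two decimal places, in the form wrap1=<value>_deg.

wrap1=210.52_deg

crossed belt: β = asin((r1+r2)/C) = asin(20/76) = 15.2575°
wrap1 = wrap2 = π + 2β = 210.5150°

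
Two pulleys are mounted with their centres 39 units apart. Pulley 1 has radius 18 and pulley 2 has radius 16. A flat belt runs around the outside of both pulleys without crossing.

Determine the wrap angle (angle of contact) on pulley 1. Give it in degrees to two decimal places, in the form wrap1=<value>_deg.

wrap1=185.88_deg

open belt: β = asin((r2−r1)/C) = asin(-2/39) = -2.9395°
wrap1 = π − 2β = 185.8791°
wrap2 = π + 2β = 174.1209°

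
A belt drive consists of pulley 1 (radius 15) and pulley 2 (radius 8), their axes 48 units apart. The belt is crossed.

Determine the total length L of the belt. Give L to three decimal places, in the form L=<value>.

L=179.505

crossed belt: β = asin((r1+r2)/C) = asin(23/48) = 28.6310°
wrap1 = wrap2 = π + 2β = 237.2620°
tangent length = C·cosβ = 42.1307
L = (r1+r2)·wrap + 2·C·cosβ = 23·4.1410 + 2·42.1307 = 179.5046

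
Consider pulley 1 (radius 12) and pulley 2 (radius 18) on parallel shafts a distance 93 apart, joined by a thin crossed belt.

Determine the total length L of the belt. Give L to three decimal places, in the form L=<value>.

crossed belt: β = asin((r1+r2)/C) = asin(30/93) = 18.8191°
wrap1 = wrap2 = π + 2β = 217.6381°
tangent length = C·cosβ = 88.0284
L = (r1+r2)·wrap + 2·C·cosβ = 30·3.7985 + 2·88.0284 = 290.0119

L=290.012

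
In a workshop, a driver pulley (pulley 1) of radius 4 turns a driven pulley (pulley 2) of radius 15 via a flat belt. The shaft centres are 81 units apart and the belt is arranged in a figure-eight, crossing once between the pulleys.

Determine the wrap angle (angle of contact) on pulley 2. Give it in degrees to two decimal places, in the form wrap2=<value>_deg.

crossed belt: β = asin((r1+r2)/C) = asin(19/81) = 13.5662°
wrap1 = wrap2 = π + 2β = 207.1323°

wrap2=207.13_deg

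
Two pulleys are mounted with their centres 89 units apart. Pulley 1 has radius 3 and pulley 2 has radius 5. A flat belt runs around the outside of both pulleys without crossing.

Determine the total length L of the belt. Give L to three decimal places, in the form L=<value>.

L=203.178

open belt: β = asin((r2−r1)/C) = asin(2/89) = 1.2877°
wrap1 = π − 2β = 177.4247°
wrap2 = π + 2β = 182.5753°
tangent length = C·cosβ = 88.9775
L = r1·wrap1 + r2·wrap2 + 2·C·cosβ = 3·3.0966 + 5·3.1865 + 2·88.9775 = 203.1777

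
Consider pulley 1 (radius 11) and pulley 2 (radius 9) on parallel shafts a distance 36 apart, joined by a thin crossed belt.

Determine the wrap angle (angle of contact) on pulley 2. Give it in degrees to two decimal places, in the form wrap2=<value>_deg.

crossed belt: β = asin((r1+r2)/C) = asin(20/36) = 33.7490°
wrap1 = wrap2 = π + 2β = 247.4980°

wrap2=247.50_deg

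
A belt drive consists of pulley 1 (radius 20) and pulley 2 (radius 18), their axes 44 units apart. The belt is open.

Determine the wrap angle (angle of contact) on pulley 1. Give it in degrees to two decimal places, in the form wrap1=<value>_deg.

wrap1=185.21_deg

open belt: β = asin((r2−r1)/C) = asin(-2/44) = -2.6053°
wrap1 = π − 2β = 185.2105°
wrap2 = π + 2β = 174.7895°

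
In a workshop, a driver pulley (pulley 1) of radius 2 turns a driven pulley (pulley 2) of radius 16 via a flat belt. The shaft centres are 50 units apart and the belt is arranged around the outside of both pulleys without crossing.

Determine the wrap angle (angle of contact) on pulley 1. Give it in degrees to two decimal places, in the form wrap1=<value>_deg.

wrap1=147.48_deg

open belt: β = asin((r2−r1)/C) = asin(14/50) = 16.2602°
wrap1 = π − 2β = 147.4796°
wrap2 = π + 2β = 212.5204°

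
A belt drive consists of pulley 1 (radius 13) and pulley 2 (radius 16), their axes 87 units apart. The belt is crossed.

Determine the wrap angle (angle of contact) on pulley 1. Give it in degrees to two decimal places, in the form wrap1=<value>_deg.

crossed belt: β = asin((r1+r2)/C) = asin(29/87) = 19.4712°
wrap1 = wrap2 = π + 2β = 218.9424°

wrap1=218.94_deg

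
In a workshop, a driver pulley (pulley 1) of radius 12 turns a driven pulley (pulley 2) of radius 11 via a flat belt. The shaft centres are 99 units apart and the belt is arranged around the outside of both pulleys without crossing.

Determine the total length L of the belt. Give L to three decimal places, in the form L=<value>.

L=270.267

open belt: β = asin((r2−r1)/C) = asin(-1/99) = -0.5788°
wrap1 = π − 2β = 181.1575°
wrap2 = π + 2β = 178.8425°
tangent length = C·cosβ = 98.9949
L = r1·wrap1 + r2·wrap2 + 2·C·cosβ = 12·3.1618 + 11·3.1214 + 2·98.9949 = 270.2667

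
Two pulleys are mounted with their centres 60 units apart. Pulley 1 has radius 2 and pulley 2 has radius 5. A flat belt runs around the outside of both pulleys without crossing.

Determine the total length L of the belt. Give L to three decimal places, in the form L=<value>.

L=142.141

open belt: β = asin((r2−r1)/C) = asin(3/60) = 2.8660°
wrap1 = π − 2β = 174.2680°
wrap2 = π + 2β = 185.7320°
tangent length = C·cosβ = 59.9250
L = r1·wrap1 + r2·wrap2 + 2·C·cosβ = 2·3.0416 + 5·3.2416 + 2·59.9250 = 142.1412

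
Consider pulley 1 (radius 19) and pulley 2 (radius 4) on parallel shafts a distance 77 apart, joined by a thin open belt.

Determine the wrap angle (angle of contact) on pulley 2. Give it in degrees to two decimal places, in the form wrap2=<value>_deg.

wrap2=157.53_deg

open belt: β = asin((r2−r1)/C) = asin(-15/77) = -11.2333°
wrap1 = π − 2β = 202.4667°
wrap2 = π + 2β = 157.5333°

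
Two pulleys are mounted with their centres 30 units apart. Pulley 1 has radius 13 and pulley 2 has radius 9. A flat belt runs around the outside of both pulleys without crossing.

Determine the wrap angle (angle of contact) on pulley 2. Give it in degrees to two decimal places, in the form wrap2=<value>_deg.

wrap2=164.68_deg

open belt: β = asin((r2−r1)/C) = asin(-4/30) = -7.6623°
wrap1 = π − 2β = 195.3245°
wrap2 = π + 2β = 164.6755°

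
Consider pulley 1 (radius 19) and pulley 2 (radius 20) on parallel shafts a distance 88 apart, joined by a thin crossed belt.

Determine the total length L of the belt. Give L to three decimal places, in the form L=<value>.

crossed belt: β = asin((r1+r2)/C) = asin(39/88) = 26.3071°
wrap1 = wrap2 = π + 2β = 232.6141°
tangent length = C·cosβ = 78.8860
L = (r1+r2)·wrap + 2·C·cosβ = 39·4.0599 + 2·78.8860 = 316.1074

L=316.107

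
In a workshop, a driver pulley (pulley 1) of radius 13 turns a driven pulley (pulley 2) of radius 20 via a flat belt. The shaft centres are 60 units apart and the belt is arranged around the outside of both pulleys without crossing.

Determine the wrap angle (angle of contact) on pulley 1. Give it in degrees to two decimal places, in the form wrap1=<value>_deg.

wrap1=166.60_deg

open belt: β = asin((r2−r1)/C) = asin(7/60) = 6.6998°
wrap1 = π − 2β = 166.6005°
wrap2 = π + 2β = 193.3995°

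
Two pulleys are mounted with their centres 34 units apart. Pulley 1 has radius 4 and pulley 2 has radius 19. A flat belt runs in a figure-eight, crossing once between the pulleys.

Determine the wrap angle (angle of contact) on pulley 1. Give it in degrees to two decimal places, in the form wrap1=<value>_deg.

crossed belt: β = asin((r1+r2)/C) = asin(23/34) = 42.5685°
wrap1 = wrap2 = π + 2β = 265.1369°

wrap1=265.14_deg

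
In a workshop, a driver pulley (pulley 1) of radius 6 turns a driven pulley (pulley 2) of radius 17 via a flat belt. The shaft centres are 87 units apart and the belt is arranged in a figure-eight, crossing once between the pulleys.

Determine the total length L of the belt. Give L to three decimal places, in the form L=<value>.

crossed belt: β = asin((r1+r2)/C) = asin(23/87) = 15.3294°
wrap1 = wrap2 = π + 2β = 210.6588°
tangent length = C·cosβ = 83.9047
L = (r1+r2)·wrap + 2·C·cosβ = 23·3.6767 + 2·83.9047 = 252.3733

L=252.373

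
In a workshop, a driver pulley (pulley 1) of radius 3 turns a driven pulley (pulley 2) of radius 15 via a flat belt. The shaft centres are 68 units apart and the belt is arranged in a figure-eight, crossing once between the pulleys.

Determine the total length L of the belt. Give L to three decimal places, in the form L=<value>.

crossed belt: β = asin((r1+r2)/C) = asin(18/68) = 15.3495°
wrap1 = wrap2 = π + 2β = 210.6990°
tangent length = C·cosβ = 65.5744
L = (r1+r2)·wrap + 2·C·cosβ = 18·3.6774 + 2·65.5744 = 197.3418

L=197.342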